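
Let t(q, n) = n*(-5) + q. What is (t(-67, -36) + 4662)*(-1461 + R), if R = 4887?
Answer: 16359150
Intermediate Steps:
t(q, n) = q - 5*n (t(q, n) = -5*n + q = q - 5*n)
(t(-67, -36) + 4662)*(-1461 + R) = ((-67 - 5*(-36)) + 4662)*(-1461 + 4887) = ((-67 + 180) + 4662)*3426 = (113 + 4662)*3426 = 4775*3426 = 16359150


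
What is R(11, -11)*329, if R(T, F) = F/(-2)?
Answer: 3619/2 ≈ 1809.5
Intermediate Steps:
R(T, F) = -F/2 (R(T, F) = F*(-½) = -F/2)
R(11, -11)*329 = -½*(-11)*329 = (11/2)*329 = 3619/2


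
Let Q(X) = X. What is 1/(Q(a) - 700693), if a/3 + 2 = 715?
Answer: -1/698554 ≈ -1.4315e-6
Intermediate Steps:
a = 2139 (a = -6 + 3*715 = -6 + 2145 = 2139)
1/(Q(a) - 700693) = 1/(2139 - 700693) = 1/(-698554) = -1/698554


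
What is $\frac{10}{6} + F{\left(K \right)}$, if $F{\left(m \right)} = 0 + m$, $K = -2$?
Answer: $- \frac{1}{3} \approx -0.33333$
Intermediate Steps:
$F{\left(m \right)} = m$
$\frac{10}{6} + F{\left(K \right)} = \frac{10}{6} - 2 = 10 \cdot \frac{1}{6} - 2 = \frac{5}{3} - 2 = - \frac{1}{3}$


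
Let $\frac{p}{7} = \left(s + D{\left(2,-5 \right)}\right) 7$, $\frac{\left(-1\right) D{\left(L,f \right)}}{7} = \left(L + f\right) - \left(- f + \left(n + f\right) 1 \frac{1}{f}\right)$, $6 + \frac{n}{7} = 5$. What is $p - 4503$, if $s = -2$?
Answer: $- \frac{5169}{5} \approx -1033.8$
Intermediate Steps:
$n = -7$ ($n = -42 + 7 \cdot 5 = -42 + 35 = -7$)
$D{\left(L,f \right)} = - 14 f - 7 L + \frac{7 \left(-7 + f\right)}{f}$ ($D{\left(L,f \right)} = - 7 \left(\left(L + f\right) - \left(- f + \left(-7 + f\right) 1 \frac{1}{f}\right)\right) = - 7 \left(\left(L + f\right) + \left(f - \frac{-7 + f}{f}\right)\right) = - 7 \left(L + 2 f - \frac{-7 + f}{f}\right) = - 14 f - 7 L + \frac{7 \left(-7 + f\right)}{f}$)
$p = \frac{17346}{5}$ ($p = 7 \left(-2 - \left(-63 - \frac{49}{5}\right)\right) 7 = 7 \left(-2 + \left(7 - - \frac{49}{5} + 70 - 14\right)\right) 7 = 7 \left(-2 + \left(7 + \frac{49}{5} + 70 - 14\right)\right) 7 = 7 \left(-2 + \frac{364}{5}\right) 7 = 7 \cdot \frac{354}{5} \cdot 7 = 7 \cdot \frac{2478}{5} = \frac{17346}{5} \approx 3469.2$)
$p - 4503 = \frac{17346}{5} - 4503 = - \frac{5169}{5}$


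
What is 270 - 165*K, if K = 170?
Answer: -27780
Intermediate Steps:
270 - 165*K = 270 - 165*170 = 270 - 28050 = -27780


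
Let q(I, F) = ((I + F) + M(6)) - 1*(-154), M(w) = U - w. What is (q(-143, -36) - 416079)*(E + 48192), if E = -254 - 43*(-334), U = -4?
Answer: -25923902200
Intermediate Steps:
M(w) = -4 - w
q(I, F) = 144 + F + I (q(I, F) = ((I + F) + (-4 - 1*6)) - 1*(-154) = ((F + I) + (-4 - 6)) + 154 = ((F + I) - 10) + 154 = (-10 + F + I) + 154 = 144 + F + I)
E = 14108 (E = -254 + 14362 = 14108)
(q(-143, -36) - 416079)*(E + 48192) = ((144 - 36 - 143) - 416079)*(14108 + 48192) = (-35 - 416079)*62300 = -416114*62300 = -25923902200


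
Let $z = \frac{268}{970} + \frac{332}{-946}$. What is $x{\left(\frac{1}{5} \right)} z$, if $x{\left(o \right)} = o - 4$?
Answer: $\frac{325432}{1147025} \approx 0.28372$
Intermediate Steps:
$x{\left(o \right)} = -4 + o$
$z = - \frac{17128}{229405}$ ($z = 268 \cdot \frac{1}{970} + 332 \left(- \frac{1}{946}\right) = \frac{134}{485} - \frac{166}{473} = - \frac{17128}{229405} \approx -0.074663$)
$x{\left(\frac{1}{5} \right)} z = \left(-4 + \frac{1}{5}\right) \left(- \frac{17128}{229405}\right) = \left(- \frac{19}{5}\right) \left(- \frac{17128}{229405}\right) = \frac{325432}{1147025}$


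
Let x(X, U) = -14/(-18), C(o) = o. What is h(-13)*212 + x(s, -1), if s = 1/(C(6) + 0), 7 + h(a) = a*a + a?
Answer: 284299/9 ≈ 31589.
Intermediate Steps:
h(a) = -7 + a + a² (h(a) = -7 + (a*a + a) = -7 + (a² + a) = -7 + (a + a²) = -7 + a + a²)
s = ⅙ (s = 1/(6 + 0) = 1/6 = ⅙ ≈ 0.16667)
x(X, U) = 7/9 (x(X, U) = -14*(-1/18) = 7/9)
h(-13)*212 + x(s, -1) = (-7 - 13 + (-13)²)*212 + 7/9 = (-7 - 13 + 169)*212 + 7/9 = 149*212 + 7/9 = 31588 + 7/9 = 284299/9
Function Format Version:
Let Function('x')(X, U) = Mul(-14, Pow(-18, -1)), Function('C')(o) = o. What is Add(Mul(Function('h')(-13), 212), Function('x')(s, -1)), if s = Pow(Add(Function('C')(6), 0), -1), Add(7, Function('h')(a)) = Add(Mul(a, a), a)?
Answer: Rational(284299, 9) ≈ 31589.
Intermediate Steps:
Function('h')(a) = Add(-7, a, Pow(a, 2)) (Function('h')(a) = Add(-7, Add(Mul(a, a), a)) = Add(-7, Add(Pow(a, 2), a)) = Add(-7, Add(a, Pow(a, 2))) = Add(-7, a, Pow(a, 2)))
s = Rational(1, 6) (s = Pow(Add(6, 0), -1) = Pow(6, -1) = Rational(1, 6) ≈ 0.16667)
Function('x')(X, U) = Rational(7, 9) (Function('x')(X, U) = Mul(-14, Rational(-1, 18)) = Rational(7, 9))
Add(Mul(Function('h')(-13), 212), Function('x')(s, -1)) = Add(Mul(Add(-7, -13, Pow(-13, 2)), 212), Rational(7, 9)) = Add(Mul(Add(-7, -13, 169), 212), Rational(7, 9)) = Add(Mul(149, 212), Rational(7, 9)) = Add(31588, Rational(7, 9)) = Rational(284299, 9)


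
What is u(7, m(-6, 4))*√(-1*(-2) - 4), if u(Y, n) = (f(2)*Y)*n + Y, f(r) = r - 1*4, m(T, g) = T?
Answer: 91*I*√2 ≈ 128.69*I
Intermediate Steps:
f(r) = -4 + r (f(r) = r - 4 = -4 + r)
u(Y, n) = Y - 2*Y*n (u(Y, n) = ((-4 + 2)*Y)*n + Y = (-2*Y)*n + Y = -2*Y*n + Y = Y - 2*Y*n)
u(7, m(-6, 4))*√(-1*(-2) - 4) = (7*(1 - 2*(-6)))*√(-1*(-2) - 4) = (7*(1 + 12))*√(2 - 4) = (7*13)*√(-2) = 91*(I*√2) = 91*I*√2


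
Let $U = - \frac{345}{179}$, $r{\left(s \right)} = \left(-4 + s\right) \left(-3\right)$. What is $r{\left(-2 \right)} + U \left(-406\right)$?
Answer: $\frac{143292}{179} \approx 800.51$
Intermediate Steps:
$r{\left(s \right)} = 12 - 3 s$
$U = - \frac{345}{179}$ ($U = \left(-345\right) \frac{1}{179} = - \frac{345}{179} \approx -1.9274$)
$r{\left(-2 \right)} + U \left(-406\right) = \left(12 - -6\right) - - \frac{140070}{179} = \left(12 + 6\right) + \frac{140070}{179} = 18 + \frac{140070}{179} = \frac{143292}{179}$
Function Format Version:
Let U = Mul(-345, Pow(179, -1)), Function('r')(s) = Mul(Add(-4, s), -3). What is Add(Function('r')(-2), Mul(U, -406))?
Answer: Rational(143292, 179) ≈ 800.51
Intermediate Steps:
Function('r')(s) = Add(12, Mul(-3, s))
U = Rational(-345, 179) (U = Mul(-345, Rational(1, 179)) = Rational(-345, 179) ≈ -1.9274)
Add(Function('r')(-2), Mul(U, -406)) = Add(Add(12, Mul(-3, -2)), Mul(Rational(-345, 179), -406)) = Add(Add(12, 6), Rational(140070, 179)) = Add(18, Rational(140070, 179)) = Rational(143292, 179)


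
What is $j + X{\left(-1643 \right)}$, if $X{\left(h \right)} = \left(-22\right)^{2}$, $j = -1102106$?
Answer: $-1101622$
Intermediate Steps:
$X{\left(h \right)} = 484$
$j + X{\left(-1643 \right)} = -1102106 + 484 = -1101622$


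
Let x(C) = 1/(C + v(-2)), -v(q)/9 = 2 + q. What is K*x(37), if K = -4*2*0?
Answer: 0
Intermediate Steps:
K = 0 (K = -8*0 = 0)
v(q) = -18 - 9*q (v(q) = -9*(2 + q) = -18 - 9*q)
x(C) = 1/C (x(C) = 1/(C + (-18 - 9*(-2))) = 1/(C + (-18 + 18)) = 1/(C + 0) = 1/C)
K*x(37) = 0/37 = 0*(1/37) = 0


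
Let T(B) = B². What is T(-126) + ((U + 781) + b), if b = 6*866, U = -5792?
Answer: 16061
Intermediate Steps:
b = 5196
T(-126) + ((U + 781) + b) = (-126)² + ((-5792 + 781) + 5196) = 15876 + (-5011 + 5196) = 15876 + 185 = 16061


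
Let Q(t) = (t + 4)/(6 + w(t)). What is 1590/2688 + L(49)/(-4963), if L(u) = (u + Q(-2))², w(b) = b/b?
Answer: 1588765/15563968 ≈ 0.10208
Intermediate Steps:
w(b) = 1
Q(t) = 4/7 + t/7 (Q(t) = (t + 4)/(6 + 1) = (4 + t)/7 = (4 + t)*(⅐) = 4/7 + t/7)
L(u) = (2/7 + u)² (L(u) = (u + (4/7 + (⅐)*(-2)))² = (u + (4/7 - 2/7))² = (u + 2/7)² = (2/7 + u)²)
1590/2688 + L(49)/(-4963) = 1590/2688 + ((2 + 7*49)²/49)/(-4963) = 1590*(1/2688) + ((2 + 343)²/49)*(-1/4963) = 265/448 + ((1/49)*345²)*(-1/4963) = 265/448 + ((1/49)*119025)*(-1/4963) = 265/448 + (119025/49)*(-1/4963) = 265/448 - 119025/243187 = 1588765/15563968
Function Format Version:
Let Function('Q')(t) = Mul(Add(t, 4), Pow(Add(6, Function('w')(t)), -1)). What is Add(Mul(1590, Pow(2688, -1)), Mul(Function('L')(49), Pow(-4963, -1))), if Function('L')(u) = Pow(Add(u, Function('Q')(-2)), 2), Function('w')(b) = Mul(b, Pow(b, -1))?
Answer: Rational(1588765, 15563968) ≈ 0.10208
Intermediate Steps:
Function('w')(b) = 1
Function('Q')(t) = Add(Rational(4, 7), Mul(Rational(1, 7), t)) (Function('Q')(t) = Mul(Add(t, 4), Pow(Add(6, 1), -1)) = Mul(Add(4, t), Pow(7, -1)) = Mul(Add(4, t), Rational(1, 7)) = Add(Rational(4, 7), Mul(Rational(1, 7), t)))
Function('L')(u) = Pow(Add(Rational(2, 7), u), 2) (Function('L')(u) = Pow(Add(u, Add(Rational(4, 7), Mul(Rational(1, 7), -2))), 2) = Pow(Add(u, Add(Rational(4, 7), Rational(-2, 7))), 2) = Pow(Add(u, Rational(2, 7)), 2) = Pow(Add(Rational(2, 7), u), 2))
Add(Mul(1590, Pow(2688, -1)), Mul(Function('L')(49), Pow(-4963, -1))) = Add(Mul(1590, Pow(2688, -1)), Mul(Mul(Rational(1, 49), Pow(Add(2, Mul(7, 49)), 2)), Pow(-4963, -1))) = Add(Mul(1590, Rational(1, 2688)), Mul(Mul(Rational(1, 49), Pow(Add(2, 343), 2)), Rational(-1, 4963))) = Add(Rational(265, 448), Mul(Mul(Rational(1, 49), Pow(345, 2)), Rational(-1, 4963))) = Add(Rational(265, 448), Mul(Mul(Rational(1, 49), 119025), Rational(-1, 4963))) = Add(Rational(265, 448), Mul(Rational(119025, 49), Rational(-1, 4963))) = Add(Rational(265, 448), Rational(-119025, 243187)) = Rational(1588765, 15563968)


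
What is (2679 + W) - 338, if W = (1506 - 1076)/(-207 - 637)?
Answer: 987687/422 ≈ 2340.5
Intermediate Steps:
W = -215/422 (W = 430/(-844) = 430*(-1/844) = -215/422 ≈ -0.50948)
(2679 + W) - 338 = (2679 - 215/422) - 338 = 1130323/422 - 338 = 987687/422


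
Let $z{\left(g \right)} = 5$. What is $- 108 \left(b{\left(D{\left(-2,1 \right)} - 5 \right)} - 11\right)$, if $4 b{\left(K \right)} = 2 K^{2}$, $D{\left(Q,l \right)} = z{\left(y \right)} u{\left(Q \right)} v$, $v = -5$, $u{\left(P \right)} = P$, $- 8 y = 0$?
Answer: $-108162$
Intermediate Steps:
$y = 0$ ($y = \left(- \frac{1}{8}\right) 0 = 0$)
$D{\left(Q,l \right)} = - 25 Q$ ($D{\left(Q,l \right)} = 5 Q \left(-5\right) = - 25 Q$)
$b{\left(K \right)} = \frac{K^{2}}{2}$ ($b{\left(K \right)} = \frac{2 K^{2}}{4} = \frac{K^{2}}{2}$)
$- 108 \left(b{\left(D{\left(-2,1 \right)} - 5 \right)} - 11\right) = - 108 \left(\frac{\left(\left(-25\right) \left(-2\right) - 5\right)^{2}}{2} - 11\right) = - 108 \left(\frac{\left(50 - 5\right)^{2}}{2} - 11\right) = - 108 \left(\frac{45^{2}}{2} - 11\right) = - 108 \left(\frac{1}{2} \cdot 2025 - 11\right) = - 108 \left(\frac{2025}{2} - 11\right) = \left(-108\right) \frac{2003}{2} = -108162$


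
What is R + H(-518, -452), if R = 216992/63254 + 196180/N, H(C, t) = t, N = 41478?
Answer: -291119992582/655912353 ≈ -443.84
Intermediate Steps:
R = 5352390974/655912353 (R = 216992/63254 + 196180/41478 = 216992*(1/63254) + 196180*(1/41478) = 108496/31627 + 98090/20739 = 5352390974/655912353 ≈ 8.1602)
R + H(-518, -452) = 5352390974/655912353 - 452 = -291119992582/655912353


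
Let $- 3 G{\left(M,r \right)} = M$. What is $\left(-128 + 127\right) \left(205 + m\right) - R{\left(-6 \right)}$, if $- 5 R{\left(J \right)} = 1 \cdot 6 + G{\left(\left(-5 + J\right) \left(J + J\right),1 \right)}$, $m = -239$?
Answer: $\frac{132}{5} \approx 26.4$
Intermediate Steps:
$G{\left(M,r \right)} = - \frac{M}{3}$
$R{\left(J \right)} = - \frac{6}{5} + \frac{2 J \left(-5 + J\right)}{15}$ ($R{\left(J \right)} = - \frac{1 \cdot 6 - \frac{\left(-5 + J\right) \left(J + J\right)}{3}}{5} = - \frac{6 - \frac{\left(-5 + J\right) 2 J}{3}}{5} = - \frac{6 - \frac{2 J \left(-5 + J\right)}{3}}{5} = - \frac{6}{5} + \frac{2 J \left(-5 + J\right)}{15}$)
$\left(-128 + 127\right) \left(205 + m\right) - R{\left(-6 \right)} = \left(-128 + 127\right) \left(205 - 239\right) - \left(- \frac{6}{5} + \frac{2}{15} \left(-6\right) \left(-5 - 6\right)\right) = \left(-1\right) \left(-34\right) - \left(- \frac{6}{5} + \frac{2}{15} \left(-6\right) \left(-11\right)\right) = 34 - \left(- \frac{6}{5} + \frac{44}{5}\right) = 34 - \frac{38}{5} = \frac{132}{5}$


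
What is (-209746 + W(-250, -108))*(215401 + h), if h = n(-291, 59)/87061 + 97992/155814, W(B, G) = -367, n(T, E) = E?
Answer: -102324772052144048916/2260887109 ≈ -4.5259e+10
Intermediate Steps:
h = 1423412423/2260887109 (h = 59/87061 + 97992/155814 = 59*(1/87061) + 97992*(1/155814) = 59/87061 + 16332/25969 = 1423412423/2260887109 ≈ 0.62958)
(-209746 + W(-250, -108))*(215401 + h) = (-209746 - 367)*(215401 + 1423412423/2260887109) = -210113*486998767578132/2260887109 = -102324772052144048916/2260887109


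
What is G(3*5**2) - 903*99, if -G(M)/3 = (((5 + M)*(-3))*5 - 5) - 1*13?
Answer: -85743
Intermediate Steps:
G(M) = 279 + 45*M (G(M) = -3*((((5 + M)*(-3))*5 - 5) - 1*13) = -3*(((-15 - 3*M)*5 - 5) - 13) = -3*(((-75 - 15*M) - 5) - 13) = -3*((-80 - 15*M) - 13) = -3*(-93 - 15*M) = 279 + 45*M)
G(3*5**2) - 903*99 = (279 + 45*(3*5**2)) - 903*99 = (279 + 45*(3*25)) - 89397 = (279 + 45*75) - 89397 = (279 + 3375) - 89397 = 3654 - 89397 = -85743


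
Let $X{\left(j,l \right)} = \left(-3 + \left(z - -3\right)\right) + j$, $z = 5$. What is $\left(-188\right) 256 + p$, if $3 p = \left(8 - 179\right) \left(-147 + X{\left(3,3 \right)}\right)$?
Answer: $-40205$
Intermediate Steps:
$X{\left(j,l \right)} = 5 + j$ ($X{\left(j,l \right)} = \left(-3 + \left(5 - -3\right)\right) + j = \left(-3 + \left(5 + 3\right)\right) + j = \left(-3 + 8\right) + j = 5 + j$)
$p = 7923$ ($p = \frac{\left(8 - 179\right) \left(-147 + \left(5 + 3\right)\right)}{3} = \frac{\left(-171\right) \left(-147 + 8\right)}{3} = \frac{\left(-171\right) \left(-139\right)}{3} = \frac{1}{3} \cdot 23769 = 7923$)
$\left(-188\right) 256 + p = \left(-188\right) 256 + 7923 = -48128 + 7923 = -40205$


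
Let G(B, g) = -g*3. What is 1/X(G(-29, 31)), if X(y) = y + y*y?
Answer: 1/8556 ≈ 0.00011688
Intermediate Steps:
G(B, g) = -3*g
X(y) = y + y**2
1/X(G(-29, 31)) = 1/((-3*31)*(1 - 3*31)) = 1/(-93*(1 - 93)) = 1/(-93*(-92)) = 1/8556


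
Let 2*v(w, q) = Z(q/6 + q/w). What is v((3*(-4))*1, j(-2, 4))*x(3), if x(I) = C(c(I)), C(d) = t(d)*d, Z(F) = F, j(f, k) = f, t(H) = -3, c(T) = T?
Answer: ¾ ≈ 0.75000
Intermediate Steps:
C(d) = -3*d
x(I) = -3*I
v(w, q) = q/12 + q/(2*w) (v(w, q) = (q/6 + q/w)/2 = q/12 + q/(2*w))
v((3*(-4))*1, j(-2, 4))*x(3) = ((1/12)*(-2)*(6 + (3*(-4))*1)/((3*(-4))*1))*(-3*3) = ((1/12)*(-2)*(6 - 12*1)/(-12*1))*(-9) = ((1/12)*(-2)*(6 - 12)/(-12))*(-9) = ((1/12)*(-2)*(-1/12)*(-6))*(-9) = -1/12*(-9) = ¾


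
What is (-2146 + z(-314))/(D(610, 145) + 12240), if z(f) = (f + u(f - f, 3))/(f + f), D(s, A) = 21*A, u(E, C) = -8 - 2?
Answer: -336841/2399745 ≈ -0.14037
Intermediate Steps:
u(E, C) = -10
z(f) = (-10 + f)/(2*f) (z(f) = (f - 10)/(f + f) = (-10 + f)/((2*f)) = (-10 + f)*(1/(2*f)) = (-10 + f)/(2*f))
(-2146 + z(-314))/(D(610, 145) + 12240) = (-2146 + (½)*(-10 - 314)/(-314))/(21*145 + 12240) = (-2146 + (½)*(-1/314)*(-324))/(3045 + 12240) = (-2146 + 81/157)/15285 = -336841/157*1/15285 = -336841/2399745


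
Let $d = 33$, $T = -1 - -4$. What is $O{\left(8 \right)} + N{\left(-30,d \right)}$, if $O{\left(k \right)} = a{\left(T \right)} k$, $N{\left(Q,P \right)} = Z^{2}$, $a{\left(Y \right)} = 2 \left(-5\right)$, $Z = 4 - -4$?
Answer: $-16$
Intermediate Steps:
$T = 3$ ($T = -1 + 4 = 3$)
$Z = 8$ ($Z = 4 + 4 = 8$)
$a{\left(Y \right)} = -10$
$N{\left(Q,P \right)} = 64$ ($N{\left(Q,P \right)} = 8^{2} = 64$)
$O{\left(k \right)} = - 10 k$
$O{\left(8 \right)} + N{\left(-30,d \right)} = \left(-10\right) 8 + 64 = -80 + 64 = -16$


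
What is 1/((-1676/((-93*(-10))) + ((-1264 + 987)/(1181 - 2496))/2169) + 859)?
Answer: 17683857/15158565908 ≈ 0.0011666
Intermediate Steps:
1/((-1676/((-93*(-10))) + ((-1264 + 987)/(1181 - 2496))/2169) + 859) = 1/((-1676/930 - 277/(-1315)*(1/2169)) + 859) = 1/((-1676*1/930 - 277*(-1/1315)*(1/2169)) + 859) = 1/((-838/465 + (277/1315)*(1/2169)) + 859) = 1/((-838/465 + 277/2852235) + 859) = 1/(-31867255/17683857 + 859) = 1/(15158565908/17683857) = 17683857/15158565908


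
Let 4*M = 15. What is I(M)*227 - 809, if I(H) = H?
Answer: 169/4 ≈ 42.250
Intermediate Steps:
M = 15/4 (M = (¼)*15 = 15/4 ≈ 3.7500)
I(M)*227 - 809 = (15/4)*227 - 809 = 3405/4 - 809 = 169/4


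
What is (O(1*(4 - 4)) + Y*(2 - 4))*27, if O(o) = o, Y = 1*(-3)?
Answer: 162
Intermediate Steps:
Y = -3
(O(1*(4 - 4)) + Y*(2 - 4))*27 = (1*(4 - 4) - 3*(2 - 4))*27 = (1*0 - 3*(-2))*27 = (0 + 6)*27 = 6*27 = 162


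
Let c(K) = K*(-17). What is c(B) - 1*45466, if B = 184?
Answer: -48594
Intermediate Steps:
c(K) = -17*K
c(B) - 1*45466 = -17*184 - 1*45466 = -3128 - 45466 = -48594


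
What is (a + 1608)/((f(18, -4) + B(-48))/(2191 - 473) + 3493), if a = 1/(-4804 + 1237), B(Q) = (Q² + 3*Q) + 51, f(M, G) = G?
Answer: 9853992730/21413346627 ≈ 0.46018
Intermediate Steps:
B(Q) = 51 + Q² + 3*Q
a = -1/3567 (a = 1/(-3567) = -1/3567 ≈ -0.00028035)
(a + 1608)/((f(18, -4) + B(-48))/(2191 - 473) + 3493) = (-1/3567 + 1608)/((-4 + (51 + (-48)² + 3*(-48)))/(2191 - 473) + 3493) = 5735735/(3567*((-4 + (51 + 2304 - 144))/1718 + 3493)) = 5735735/(3567*((-4 + 2211)*(1/1718) + 3493)) = 5735735/(3567*(2207*(1/1718) + 3493)) = 5735735/(3567*(2207/1718 + 3493)) = 5735735/(3567*(6003181/1718)) = (5735735/3567)*(1718/6003181) = 9853992730/21413346627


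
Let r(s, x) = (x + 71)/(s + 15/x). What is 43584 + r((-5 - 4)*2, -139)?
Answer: 109710380/2517 ≈ 43588.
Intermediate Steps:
r(s, x) = (71 + x)/(s + 15/x)
43584 + r((-5 - 4)*2, -139) = 43584 - 139*(71 - 139)/(15 + ((-5 - 4)*2)*(-139)) = 43584 - 139*(-68)/(15 - 9*2*(-139)) = 43584 - 139*(-68)/(15 - 18*(-139)) = 43584 - 139*(-68)/(15 + 2502) = 43584 - 139*(-68)/2517 = 43584 - 139*1/2517*(-68) = 43584 + 9452/2517 = 109710380/2517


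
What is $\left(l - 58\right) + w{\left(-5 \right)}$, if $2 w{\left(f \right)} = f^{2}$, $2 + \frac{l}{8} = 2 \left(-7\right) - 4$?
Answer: $- \frac{411}{2} \approx -205.5$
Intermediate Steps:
$l = -160$ ($l = -16 + 8 \left(2 \left(-7\right) - 4\right) = -16 + 8 \left(-14 - 4\right) = -16 + 8 \left(-18\right) = -16 - 144 = -160$)
$w{\left(f \right)} = \frac{f^{2}}{2}$
$\left(l - 58\right) + w{\left(-5 \right)} = \left(-160 - 58\right) + \frac{\left(-5\right)^{2}}{2} = -218 + \frac{1}{2} \cdot 25 = -218 + \frac{25}{2} = - \frac{411}{2}$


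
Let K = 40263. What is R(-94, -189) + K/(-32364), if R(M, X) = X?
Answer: -2052353/10788 ≈ -190.24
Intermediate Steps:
R(-94, -189) + K/(-32364) = -189 + 40263/(-32364) = -189 + 40263*(-1/32364) = -189 - 13421/10788 = -2052353/10788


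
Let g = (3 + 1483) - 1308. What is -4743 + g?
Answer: -4565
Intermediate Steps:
g = 178 (g = 1486 - 1308 = 178)
-4743 + g = -4743 + 178 = -4565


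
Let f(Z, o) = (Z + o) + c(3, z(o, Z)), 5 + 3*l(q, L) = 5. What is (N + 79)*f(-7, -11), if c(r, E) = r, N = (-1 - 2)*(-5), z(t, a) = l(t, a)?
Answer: -1410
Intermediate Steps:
l(q, L) = 0 (l(q, L) = -5/3 + (1/3)*5 = -5/3 + 5/3 = 0)
z(t, a) = 0
N = 15 (N = -3*(-5) = 15)
f(Z, o) = 3 + Z + o (f(Z, o) = (Z + o) + 3 = 3 + Z + o)
(N + 79)*f(-7, -11) = (15 + 79)*(3 - 7 - 11) = 94*(-15) = -1410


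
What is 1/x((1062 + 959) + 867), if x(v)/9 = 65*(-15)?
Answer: -1/8775 ≈ -0.00011396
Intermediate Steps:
x(v) = -8775 (x(v) = 9*(65*(-15)) = 9*(-975) = -8775)
1/x((1062 + 959) + 867) = 1/(-8775) = -1/8775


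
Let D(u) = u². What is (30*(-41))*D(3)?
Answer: -11070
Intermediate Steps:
(30*(-41))*D(3) = (30*(-41))*3² = -1230*9 = -11070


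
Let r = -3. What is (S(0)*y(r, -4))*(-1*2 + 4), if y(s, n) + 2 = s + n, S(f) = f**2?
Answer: 0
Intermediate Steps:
y(s, n) = -2 + n + s (y(s, n) = -2 + (s + n) = -2 + (n + s) = -2 + n + s)
(S(0)*y(r, -4))*(-1*2 + 4) = (0**2*(-2 - 4 - 3))*(-1*2 + 4) = (0*(-9))*(-2 + 4) = 0*2 = 0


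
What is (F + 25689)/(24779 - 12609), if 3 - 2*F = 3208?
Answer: 48173/24340 ≈ 1.9792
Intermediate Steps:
F = -3205/2 (F = 3/2 - 1/2*3208 = 3/2 - 1604 = -3205/2 ≈ -1602.5)
(F + 25689)/(24779 - 12609) = (-3205/2 + 25689)/(24779 - 12609) = (48173/2)/12170 = (48173/2)*(1/12170) = 48173/24340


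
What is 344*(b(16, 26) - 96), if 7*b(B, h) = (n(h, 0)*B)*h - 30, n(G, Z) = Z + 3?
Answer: 26832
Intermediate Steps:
n(G, Z) = 3 + Z
b(B, h) = -30/7 + 3*B*h/7 (b(B, h) = (((3 + 0)*B)*h - 30)/7 = ((3*B)*h - 30)/7 = (3*B*h - 30)/7 = (-30 + 3*B*h)/7 = -30/7 + 3*B*h/7)
344*(b(16, 26) - 96) = 344*((-30/7 + (3/7)*16*26) - 96) = 344*((-30/7 + 1248/7) - 96) = 344*(174 - 96) = 344*78 = 26832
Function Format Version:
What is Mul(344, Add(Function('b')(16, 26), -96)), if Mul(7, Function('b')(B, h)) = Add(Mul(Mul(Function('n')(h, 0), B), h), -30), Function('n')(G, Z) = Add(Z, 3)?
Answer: 26832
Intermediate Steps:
Function('n')(G, Z) = Add(3, Z)
Function('b')(B, h) = Add(Rational(-30, 7), Mul(Rational(3, 7), B, h)) (Function('b')(B, h) = Mul(Rational(1, 7), Add(Mul(Mul(Add(3, 0), B), h), -30)) = Mul(Rational(1, 7), Add(Mul(Mul(3, B), h), -30)) = Mul(Rational(1, 7), Add(Mul(3, B, h), -30)) = Mul(Rational(1, 7), Add(-30, Mul(3, B, h))) = Add(Rational(-30, 7), Mul(Rational(3, 7), B, h)))
Mul(344, Add(Function('b')(16, 26), -96)) = Mul(344, Add(Add(Rational(-30, 7), Mul(Rational(3, 7), 16, 26)), -96)) = Mul(344, Add(Add(Rational(-30, 7), Rational(1248, 7)), -96)) = Mul(344, Add(174, -96)) = Mul(344, 78) = 26832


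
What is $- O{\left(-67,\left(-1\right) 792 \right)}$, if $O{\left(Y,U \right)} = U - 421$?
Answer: $1213$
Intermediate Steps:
$O{\left(Y,U \right)} = -421 + U$
$- O{\left(-67,\left(-1\right) 792 \right)} = - (-421 - 792) = \left(-1\right) \left(-1213\right) = 1213$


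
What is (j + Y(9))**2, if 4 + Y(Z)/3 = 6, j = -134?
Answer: 16384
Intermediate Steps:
Y(Z) = 6 (Y(Z) = -12 + 3*6 = -12 + 18 = 6)
(j + Y(9))**2 = (-134 + 6)**2 = (-128)**2 = 16384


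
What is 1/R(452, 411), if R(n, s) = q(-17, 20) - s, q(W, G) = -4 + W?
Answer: -1/432 ≈ -0.0023148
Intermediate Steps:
R(n, s) = -21 - s (R(n, s) = (-4 - 17) - s = -21 - s)
1/R(452, 411) = 1/(-21 - 1*411) = 1/(-21 - 411) = 1/(-432) = -1/432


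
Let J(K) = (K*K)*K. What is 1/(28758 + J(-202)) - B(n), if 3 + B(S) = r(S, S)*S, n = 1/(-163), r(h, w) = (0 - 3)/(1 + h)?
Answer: 330599399/110884275 ≈ 2.9815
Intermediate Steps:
J(K) = K³ (J(K) = K²*K = K³)
r(h, w) = -3/(1 + h)
n = -1/163 ≈ -0.0061350
B(S) = -3 - 3*S/(1 + S) (B(S) = -3 + (-3/(1 + S))*S = -3 - 3*S/(1 + S))
1/(28758 + J(-202)) - B(n) = 1/(28758 + (-202)³) - 3*(-1 - 2*(-1/163))/(1 - 1/163) = 1/(28758 - 8242408) - 3*(-1 + 2/163)/162/163 = 1/(-8213650) - 3*163*(-161)/(162*163) = -1/8213650 - 1*(-161/54) = -1/8213650 + 161/54 = 330599399/110884275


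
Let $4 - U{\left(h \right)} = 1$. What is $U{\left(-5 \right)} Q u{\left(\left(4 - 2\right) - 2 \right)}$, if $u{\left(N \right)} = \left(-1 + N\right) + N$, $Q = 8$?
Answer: $-24$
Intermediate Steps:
$U{\left(h \right)} = 3$ ($U{\left(h \right)} = 4 - 1 = 3$)
$u{\left(N \right)} = -1 + 2 N$
$U{\left(-5 \right)} Q u{\left(\left(4 - 2\right) - 2 \right)} = 3 \cdot 8 \left(-1 + 2 \left(\left(4 - 2\right) - 2\right)\right) = 24 \left(-1 + 2 \left(2 - 2\right)\right) = 24 \left(-1 + 2 \cdot 0\right) = 24 \left(-1 + 0\right) = 24 \left(-1\right) = -24$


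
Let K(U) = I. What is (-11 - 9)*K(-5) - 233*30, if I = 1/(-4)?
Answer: -6985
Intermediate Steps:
I = -¼ ≈ -0.25000
K(U) = -¼
(-11 - 9)*K(-5) - 233*30 = (-11 - 9)*(-¼) - 233*30 = -20*(-¼) - 6990 = 5 - 6990 = -6985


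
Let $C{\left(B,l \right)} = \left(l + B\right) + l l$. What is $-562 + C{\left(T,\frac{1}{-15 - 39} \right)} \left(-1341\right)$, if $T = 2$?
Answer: $- \frac{1043159}{324} \approx -3219.6$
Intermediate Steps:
$C{\left(B,l \right)} = B + l + l^{2}$ ($C{\left(B,l \right)} = \left(B + l\right) + l^{2} = B + l + l^{2}$)
$-562 + C{\left(T,\frac{1}{-15 - 39} \right)} \left(-1341\right) = -562 + \left(2 + \frac{1}{-15 - 39} + \left(\frac{1}{-15 - 39}\right)^{2}\right) \left(-1341\right) = -562 + \left(2 + \frac{1}{-54} + \left(\frac{1}{-54}\right)^{2}\right) \left(-1341\right) = -562 + \left(2 - \frac{1}{54} + \left(- \frac{1}{54}\right)^{2}\right) \left(-1341\right) = -562 + \left(2 - \frac{1}{54} + \frac{1}{2916}\right) \left(-1341\right) = -562 + \frac{5779}{2916} \left(-1341\right) = -562 - \frac{861071}{324} = - \frac{1043159}{324}$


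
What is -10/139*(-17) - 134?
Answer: -18456/139 ≈ -132.78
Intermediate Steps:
-10/139*(-17) - 134 = 170/139 - 134 = -18456/139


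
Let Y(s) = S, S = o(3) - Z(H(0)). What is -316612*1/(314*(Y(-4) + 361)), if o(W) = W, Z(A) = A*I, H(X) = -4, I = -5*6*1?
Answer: -79153/19154 ≈ -4.1325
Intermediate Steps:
I = -30 (I = -30*1 = -30)
Z(A) = -30*A (Z(A) = A*(-30) = -30*A)
S = -117 (S = 3 - (-30)*(-4) = 3 - 1*120 = 3 - 120 = -117)
Y(s) = -117
-316612*1/(314*(Y(-4) + 361)) = -316612*1/(314*(-117 + 361)) = -316612/(314*244) = -316612/76616 = -316612*1/76616 = -79153/19154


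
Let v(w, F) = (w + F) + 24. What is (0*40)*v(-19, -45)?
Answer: 0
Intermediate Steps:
v(w, F) = 24 + F + w (v(w, F) = (F + w) + 24 = 24 + F + w)
(0*40)*v(-19, -45) = (0*40)*(24 - 45 - 19) = 0*(-40) = 0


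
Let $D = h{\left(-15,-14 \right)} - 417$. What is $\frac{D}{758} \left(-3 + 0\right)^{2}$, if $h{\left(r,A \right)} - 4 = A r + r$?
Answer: $- \frac{981}{379} \approx -2.5884$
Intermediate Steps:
$h{\left(r,A \right)} = 4 + r + A r$ ($h{\left(r,A \right)} = 4 + \left(A r + r\right) = 4 + \left(r + A r\right) = 4 + r + A r$)
$D = -218$ ($D = \left(4 - 15 - -210\right) - 417 = \left(4 - 15 + 210\right) - 417 = 199 - 417 = -218$)
$\frac{D}{758} \left(-3 + 0\right)^{2} = - \frac{218}{758} \left(-3 + 0\right)^{2} = \left(-218\right) \frac{1}{758} \left(-3\right)^{2} = \left(- \frac{109}{379}\right) 9 = - \frac{981}{379}$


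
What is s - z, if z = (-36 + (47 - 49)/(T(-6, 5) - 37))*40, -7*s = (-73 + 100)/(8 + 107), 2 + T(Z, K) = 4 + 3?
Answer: 2314321/1610 ≈ 1437.5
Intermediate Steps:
T(Z, K) = 5 (T(Z, K) = -2 + (4 + 3) = -2 + 7 = 5)
s = -27/805 (s = -(-73 + 100)/(7*(8 + 107)) = -27/(7*115) = -27/805 ≈ -0.033540)
z = -2875/2 (z = (-36 + (47 - 49)/(5 - 37))*40 = (-36 - 2/(-32))*40 = (-36 - 2*(-1/32))*40 = (-36 + 1/16)*40 = -575/16*40 = -2875/2 ≈ -1437.5)
s - z = -27/805 - 1*(-2875/2) = -27/805 + 2875/2 = 2314321/1610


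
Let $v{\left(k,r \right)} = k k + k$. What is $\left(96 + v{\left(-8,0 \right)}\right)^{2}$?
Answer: $23104$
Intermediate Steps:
$v{\left(k,r \right)} = k + k^{2}$ ($v{\left(k,r \right)} = k^{2} + k = k + k^{2}$)
$\left(96 + v{\left(-8,0 \right)}\right)^{2} = \left(96 - 8 \left(1 - 8\right)\right)^{2} = \left(96 - -56\right)^{2} = \left(96 + 56\right)^{2} = 152^{2} = 23104$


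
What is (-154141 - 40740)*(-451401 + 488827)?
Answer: -7293616306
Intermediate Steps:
(-154141 - 40740)*(-451401 + 488827) = -194881*37426 = -7293616306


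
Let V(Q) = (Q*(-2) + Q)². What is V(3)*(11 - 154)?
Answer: -1287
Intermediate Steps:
V(Q) = Q² (V(Q) = (-2*Q + Q)² = (-Q)² = Q²)
V(3)*(11 - 154) = 3²*(11 - 154) = 9*(-143) = -1287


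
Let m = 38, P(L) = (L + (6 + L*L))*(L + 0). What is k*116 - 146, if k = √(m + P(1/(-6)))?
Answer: -146 + 29*√47982/9 ≈ 559.82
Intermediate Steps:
P(L) = L*(6 + L + L²) (P(L) = (L + (6 + L²))*L = (6 + L + L²)*L = L*(6 + L + L²))
k = √47982/36 (k = √(38 + (1/(-6))*(6 + 1/(-6) + (1/(-6))²)) = √(38 + (1*(-⅙))*(6 + 1*(-⅙) + (1*(-⅙))²)) = √(38 - (6 - ⅙ + (-⅙)²)/6) = √(38 - (6 - ⅙ + 1/36)/6) = √(38 - ⅙*211/36) = √(38 - 211/216) = √(7997/216) = √47982/36 ≈ 6.0847)
k*116 - 146 = (√47982/36)*116 - 146 = 29*√47982/9 - 146 = -146 + 29*√47982/9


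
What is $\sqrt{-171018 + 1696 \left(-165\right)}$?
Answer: $i \sqrt{450858} \approx 671.46 i$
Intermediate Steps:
$\sqrt{-171018 + 1696 \left(-165\right)} = \sqrt{-171018 - 279840} = \sqrt{-450858} = i \sqrt{450858}$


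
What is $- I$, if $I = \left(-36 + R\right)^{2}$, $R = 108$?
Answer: $-5184$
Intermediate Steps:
$I = 5184$ ($I = \left(-36 + 108\right)^{2} = 72^{2} = 5184$)
$- I = \left(-1\right) 5184 = -5184$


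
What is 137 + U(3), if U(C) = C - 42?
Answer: 98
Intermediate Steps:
U(C) = -42 + C
137 + U(3) = 137 + (-42 + 3) = 137 - 39 = 98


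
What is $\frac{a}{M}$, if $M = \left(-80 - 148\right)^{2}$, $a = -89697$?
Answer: $- \frac{29899}{17328} \approx -1.7255$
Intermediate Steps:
$M = 51984$ ($M = \left(-228\right)^{2} = 51984$)
$\frac{a}{M} = - \frac{89697}{51984} = \left(-89697\right) \frac{1}{51984} = - \frac{29899}{17328}$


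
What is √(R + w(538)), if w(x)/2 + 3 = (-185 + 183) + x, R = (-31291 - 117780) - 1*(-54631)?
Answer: I*√93374 ≈ 305.57*I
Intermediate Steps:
R = -94440 (R = -149071 + 54631 = -94440)
w(x) = -10 + 2*x (w(x) = -6 + 2*((-185 + 183) + x) = -6 + 2*(-2 + x) = -6 + (-4 + 2*x) = -10 + 2*x)
√(R + w(538)) = √(-94440 + (-10 + 2*538)) = √(-94440 + (-10 + 1076)) = √(-94440 + 1066) = √(-93374) = I*√93374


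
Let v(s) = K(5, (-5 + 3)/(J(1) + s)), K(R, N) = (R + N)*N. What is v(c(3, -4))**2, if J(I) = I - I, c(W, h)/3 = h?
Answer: 961/1296 ≈ 0.74151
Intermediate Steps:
c(W, h) = 3*h
J(I) = 0
K(R, N) = N*(N + R) (K(R, N) = (N + R)*N = N*(N + R))
v(s) = -2*(5 - 2/s)/s (v(s) = ((-5 + 3)/(0 + s))*((-5 + 3)/(0 + s) + 5) = (-2/s)*(-2/s + 5) = (-2/s)*(5 - 2/s) = -2*(5 - 2/s)/s)
v(c(3, -4))**2 = (2*(2 - 15*(-4))/(3*(-4))**2)**2 = (2*(2 - 5*(-12))/(-12)**2)**2 = (2*(1/144)*(2 + 60))**2 = (2*(1/144)*62)**2 = (31/36)**2 = 961/1296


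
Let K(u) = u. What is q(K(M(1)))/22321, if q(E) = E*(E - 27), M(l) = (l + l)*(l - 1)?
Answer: 0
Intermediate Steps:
M(l) = 2*l*(-1 + l) (M(l) = (2*l)*(-1 + l) = 2*l*(-1 + l))
q(E) = E*(-27 + E)
q(K(M(1)))/22321 = ((2*1*(-1 + 1))*(-27 + 2*1*(-1 + 1)))/22321 = ((2*1*0)*(-27 + 2*1*0))*(1/22321) = (0*(-27 + 0))*(1/22321) = (0*(-27))*(1/22321) = 0*(1/22321) = 0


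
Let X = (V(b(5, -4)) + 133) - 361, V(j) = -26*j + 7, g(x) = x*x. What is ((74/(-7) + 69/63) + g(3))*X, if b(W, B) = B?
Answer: 390/7 ≈ 55.714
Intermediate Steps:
g(x) = x²
V(j) = 7 - 26*j
X = -117 (X = ((7 - 26*(-4)) + 133) - 361 = ((7 + 104) + 133) - 361 = (111 + 133) - 361 = 244 - 361 = -117)
((74/(-7) + 69/63) + g(3))*X = ((74/(-7) + 69/63) + 3²)*(-117) = ((74*(-⅐) + 69*(1/63)) + 9)*(-117) = ((-74/7 + 23/21) + 9)*(-117) = (-199/21 + 9)*(-117) = -10/21*(-117) = 390/7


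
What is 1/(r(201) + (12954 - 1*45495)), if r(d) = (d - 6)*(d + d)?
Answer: 1/45849 ≈ 2.1811e-5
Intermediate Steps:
r(d) = 2*d*(-6 + d) (r(d) = (-6 + d)*(2*d) = 2*d*(-6 + d))
1/(r(201) + (12954 - 1*45495)) = 1/(2*201*(-6 + 201) + (12954 - 1*45495)) = 1/(2*201*195 + (12954 - 45495)) = 1/(78390 - 32541) = 1/45849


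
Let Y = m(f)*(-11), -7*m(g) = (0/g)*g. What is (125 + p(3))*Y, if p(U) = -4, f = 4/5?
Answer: 0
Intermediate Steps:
f = ⅘ (f = 4*(⅕) = ⅘ ≈ 0.80000)
m(g) = 0 (m(g) = -0/g*g/7 = -0*g = -⅐*0 = 0)
Y = 0 (Y = 0*(-11) = 0)
(125 + p(3))*Y = (125 - 4)*0 = 121*0 = 0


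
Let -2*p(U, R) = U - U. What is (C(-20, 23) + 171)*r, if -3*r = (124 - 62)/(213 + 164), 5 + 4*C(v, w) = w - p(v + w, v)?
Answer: -279/29 ≈ -9.6207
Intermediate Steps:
p(U, R) = 0 (p(U, R) = -(U - U)/2 = -1/2*0 = 0)
C(v, w) = -5/4 + w/4 (C(v, w) = -5/4 + (w - 1*0)/4 = -5/4 + (w + 0)/4 = -5/4 + w/4)
r = -62/1131 (r = -(124 - 62)/(3*(213 + 164)) = -62/(3*377) = -1/3*62/377 = -62/1131 ≈ -0.054819)
(C(-20, 23) + 171)*r = ((-5/4 + (1/4)*23) + 171)*(-62/1131) = ((-5/4 + 23/4) + 171)*(-62/1131) = (9/2 + 171)*(-62/1131) = (351/2)*(-62/1131) = -279/29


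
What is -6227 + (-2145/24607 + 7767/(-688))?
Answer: -9601210651/1539056 ≈ -6238.4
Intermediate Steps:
-6227 + (-2145/24607 + 7767/(-688)) = -6227 + (-2145*1/24607 + 7767*(-1/688)) = -6227 + (-195/2237 - 7767/688) = -6227 - 17508939/1539056 = -9601210651/1539056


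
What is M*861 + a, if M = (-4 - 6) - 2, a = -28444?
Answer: -38776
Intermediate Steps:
M = -12 (M = -10 - 2 = -12)
M*861 + a = -12*861 - 28444 = -10332 - 28444 = -38776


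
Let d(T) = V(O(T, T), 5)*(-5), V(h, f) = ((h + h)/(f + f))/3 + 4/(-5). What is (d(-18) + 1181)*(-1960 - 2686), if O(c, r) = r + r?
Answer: -5561262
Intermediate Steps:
O(c, r) = 2*r
V(h, f) = -4/5 + h/(3*f) (V(h, f) = ((2*h)/((2*f)))*(1/3) + 4*(-1/5) = ((2*h)*(1/(2*f)))*(1/3) - 4/5 = (h/f)*(1/3) - 4/5 = h/(3*f) - 4/5 = -4/5 + h/(3*f))
d(T) = 4 - 2*T/3 (d(T) = (-4/5 + (1/3)*(2*T)/5)*(-5) = (-4/5 + (1/3)*(2*T)*(1/5))*(-5) = (-4/5 + 2*T/15)*(-5) = 4 - 2*T/3)
(d(-18) + 1181)*(-1960 - 2686) = ((4 - 2/3*(-18)) + 1181)*(-1960 - 2686) = ((4 + 12) + 1181)*(-4646) = (16 + 1181)*(-4646) = 1197*(-4646) = -5561262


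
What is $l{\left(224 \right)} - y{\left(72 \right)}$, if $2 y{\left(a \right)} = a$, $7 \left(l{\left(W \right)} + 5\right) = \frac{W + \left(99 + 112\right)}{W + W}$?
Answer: $- \frac{128141}{3136} \approx -40.861$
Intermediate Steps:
$l{\left(W \right)} = -5 + \frac{211 + W}{14 W}$ ($l{\left(W \right)} = -5 + \frac{\left(W + \left(99 + 112\right)\right) \frac{1}{W + W}}{7} = -5 + \frac{\left(W + 211\right) \frac{1}{2 W}}{7} = -5 + \frac{\left(211 + W\right) \frac{1}{2 W}}{7} = -5 + \frac{\frac{1}{2} \frac{1}{W} \left(211 + W\right)}{7} = -5 + \frac{211 + W}{14 W}$)
$y{\left(a \right)} = \frac{a}{2}$
$l{\left(224 \right)} - y{\left(72 \right)} = \frac{211 - 15456}{14 \cdot 224} - \frac{1}{2} \cdot 72 = \frac{1}{14} \cdot \frac{1}{224} \left(211 - 15456\right) - 36 = \frac{1}{14} \cdot \frac{1}{224} \left(-15245\right) - 36 = - \frac{15245}{3136} - 36 = - \frac{128141}{3136}$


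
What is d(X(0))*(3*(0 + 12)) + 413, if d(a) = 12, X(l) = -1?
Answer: 845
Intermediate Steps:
d(X(0))*(3*(0 + 12)) + 413 = 12*(3*(0 + 12)) + 413 = 12*(3*12) + 413 = 12*36 + 413 = 432 + 413 = 845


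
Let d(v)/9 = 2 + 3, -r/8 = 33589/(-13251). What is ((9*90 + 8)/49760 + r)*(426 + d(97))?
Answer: 1050482952383/109894960 ≈ 9559.0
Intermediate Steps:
r = 268712/13251 (r = -268712/(-13251) = -268712*(-1)/13251 = -8*(-33589/13251) = 268712/13251 ≈ 20.279)
d(v) = 45 (d(v) = 9*(2 + 3) = 9*5 = 45)
((9*90 + 8)/49760 + r)*(426 + d(97)) = ((9*90 + 8)/49760 + 268712/13251)*(426 + 45) = ((810 + 8)*(1/49760) + 268712/13251)*471 = (818*(1/49760) + 268712/13251)*471 = (409/24880 + 268712/13251)*471 = (6690974219/329684880)*471 = 1050482952383/109894960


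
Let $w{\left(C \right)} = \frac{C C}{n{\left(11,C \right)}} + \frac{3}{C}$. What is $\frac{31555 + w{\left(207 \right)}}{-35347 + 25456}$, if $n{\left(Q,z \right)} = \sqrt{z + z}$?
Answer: $- \frac{2177296}{682479} - \frac{69 \sqrt{46}}{2198} \approx -3.4032$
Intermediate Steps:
$n{\left(Q,z \right)} = \sqrt{2} \sqrt{z}$ ($n{\left(Q,z \right)} = \sqrt{2 z} = \sqrt{2} \sqrt{z}$)
$w{\left(C \right)} = \frac{3}{C} + \frac{\sqrt{2} C^{\frac{3}{2}}}{2}$ ($w{\left(C \right)} = \frac{C C}{\sqrt{2} \sqrt{C}} + \frac{3}{C} = C^{2} \frac{\sqrt{2}}{2 \sqrt{C}} + \frac{3}{C} = \frac{\sqrt{2} C^{\frac{3}{2}}}{2} + \frac{3}{C} = \frac{3}{C} + \frac{\sqrt{2} C^{\frac{3}{2}}}{2}$)
$\frac{31555 + w{\left(207 \right)}}{-35347 + 25456} = \frac{31555 + \frac{6 + \sqrt{2} \cdot 207^{\frac{5}{2}}}{2 \cdot 207}}{-35347 + 25456} = \frac{31555 + \frac{1}{2} \cdot \frac{1}{207} \left(6 + \sqrt{2} \cdot 128547 \sqrt{23}\right)}{-9891} = \left(31555 + \frac{1}{2} \cdot \frac{1}{207} \left(6 + 128547 \sqrt{46}\right)\right) \left(- \frac{1}{9891}\right) = \left(31555 + \left(\frac{1}{69} + \frac{621 \sqrt{46}}{2}\right)\right) \left(- \frac{1}{9891}\right) = \left(\frac{2177296}{69} + \frac{621 \sqrt{46}}{2}\right) \left(- \frac{1}{9891}\right) = - \frac{2177296}{682479} - \frac{69 \sqrt{46}}{2198}$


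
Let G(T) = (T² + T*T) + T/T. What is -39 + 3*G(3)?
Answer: 18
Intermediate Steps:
G(T) = 1 + 2*T² (G(T) = (T² + T²) + 1 = 2*T² + 1 = 1 + 2*T²)
-39 + 3*G(3) = -39 + 3*(1 + 2*3²) = -39 + 3*(1 + 2*9) = -39 + 3*(1 + 18) = -39 + 3*19 = -39 + 57 = 18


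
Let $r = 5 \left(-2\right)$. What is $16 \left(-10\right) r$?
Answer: $1600$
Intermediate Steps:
$r = -10$
$16 \left(-10\right) r = 16 \left(-10\right) \left(-10\right) = \left(-160\right) \left(-10\right) = 1600$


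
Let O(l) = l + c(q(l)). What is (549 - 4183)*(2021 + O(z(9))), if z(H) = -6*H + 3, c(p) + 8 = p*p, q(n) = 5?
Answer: -7220758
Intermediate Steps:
c(p) = -8 + p**2 (c(p) = -8 + p*p = -8 + p**2)
z(H) = 3 - 6*H
O(l) = 17 + l (O(l) = l + (-8 + 5**2) = l + (-8 + 25) = l + 17 = 17 + l)
(549 - 4183)*(2021 + O(z(9))) = (549 - 4183)*(2021 + (17 + (3 - 6*9))) = -3634*(2021 + (17 + (3 - 54))) = -3634*(2021 + (17 - 51)) = -3634*(2021 - 34) = -3634*1987 = -7220758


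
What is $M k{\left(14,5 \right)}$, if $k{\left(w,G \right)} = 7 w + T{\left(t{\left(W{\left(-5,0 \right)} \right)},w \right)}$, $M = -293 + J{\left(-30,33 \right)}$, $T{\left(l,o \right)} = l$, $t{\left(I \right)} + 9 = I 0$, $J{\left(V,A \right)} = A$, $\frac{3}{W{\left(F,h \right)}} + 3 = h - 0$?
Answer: $-23140$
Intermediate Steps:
$W{\left(F,h \right)} = \frac{3}{-3 + h}$ ($W{\left(F,h \right)} = \frac{3}{-3 + \left(h - 0\right)} = \frac{3}{-3 + \left(h + 0\right)} = \frac{3}{-3 + h}$)
$t{\left(I \right)} = -9$ ($t{\left(I \right)} = -9 + I 0 = -9 + 0 = -9$)
$M = -260$ ($M = -293 + 33 = -260$)
$k{\left(w,G \right)} = -9 + 7 w$ ($k{\left(w,G \right)} = 7 w - 9 = -9 + 7 w$)
$M k{\left(14,5 \right)} = - 260 \left(-9 + 7 \cdot 14\right) = - 260 \left(-9 + 98\right) = \left(-260\right) 89 = -23140$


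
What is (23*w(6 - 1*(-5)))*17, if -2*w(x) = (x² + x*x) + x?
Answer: -98923/2 ≈ -49462.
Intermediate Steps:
w(x) = -x² - x/2 (w(x) = -((x² + x*x) + x)/2 = -((x² + x²) + x)/2 = -(2*x² + x)/2 = -(x + 2*x²)/2 = -x² - x/2)
(23*w(6 - 1*(-5)))*17 = (23*(-(6 - 1*(-5))*(½ + (6 - 1*(-5)))))*17 = (23*(-(6 + 5)*(½ + (6 + 5))))*17 = (23*(-1*11*(½ + 11)))*17 = (23*(-1*11*23/2))*17 = (23*(-253/2))*17 = -5819/2*17 = -98923/2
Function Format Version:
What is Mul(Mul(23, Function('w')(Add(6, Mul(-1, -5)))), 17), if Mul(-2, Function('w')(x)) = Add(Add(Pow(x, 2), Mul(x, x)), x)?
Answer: Rational(-98923, 2) ≈ -49462.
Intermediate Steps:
Function('w')(x) = Add(Mul(-1, Pow(x, 2)), Mul(Rational(-1, 2), x)) (Function('w')(x) = Mul(Rational(-1, 2), Add(Add(Pow(x, 2), Mul(x, x)), x)) = Mul(Rational(-1, 2), Add(Add(Pow(x, 2), Pow(x, 2)), x)) = Mul(Rational(-1, 2), Add(Mul(2, Pow(x, 2)), x)) = Mul(Rational(-1, 2), Add(x, Mul(2, Pow(x, 2)))) = Add(Mul(-1, Pow(x, 2)), Mul(Rational(-1, 2), x)))
Mul(Mul(23, Function('w')(Add(6, Mul(-1, -5)))), 17) = Mul(Mul(23, Mul(-1, Add(6, Mul(-1, -5)), Add(Rational(1, 2), Add(6, Mul(-1, -5))))), 17) = Mul(Mul(23, Mul(-1, Add(6, 5), Add(Rational(1, 2), Add(6, 5)))), 17) = Mul(Mul(23, Mul(-1, 11, Add(Rational(1, 2), 11))), 17) = Mul(Mul(23, Mul(-1, 11, Rational(23, 2))), 17) = Mul(Mul(23, Rational(-253, 2)), 17) = Mul(Rational(-5819, 2), 17) = Rational(-98923, 2)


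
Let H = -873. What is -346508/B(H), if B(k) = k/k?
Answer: -346508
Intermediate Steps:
B(k) = 1
-346508/B(H) = -346508/1 = -346508*1 = -346508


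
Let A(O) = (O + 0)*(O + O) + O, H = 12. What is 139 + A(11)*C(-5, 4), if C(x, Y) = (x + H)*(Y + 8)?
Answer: 21391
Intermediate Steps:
C(x, Y) = (8 + Y)*(12 + x) (C(x, Y) = (x + 12)*(Y + 8) = (12 + x)*(8 + Y) = (8 + Y)*(12 + x))
A(O) = O + 2*O**2 (A(O) = O*(2*O) + O = 2*O**2 + O = O + 2*O**2)
139 + A(11)*C(-5, 4) = 139 + (11*(1 + 2*11))*(96 + 8*(-5) + 12*4 + 4*(-5)) = 139 + (11*(1 + 22))*(96 - 40 + 48 - 20) = 139 + (11*23)*84 = 139 + 253*84 = 139 + 21252 = 21391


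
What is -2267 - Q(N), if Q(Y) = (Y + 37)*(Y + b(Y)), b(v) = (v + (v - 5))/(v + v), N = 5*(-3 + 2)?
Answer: -2155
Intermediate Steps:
N = -5 (N = 5*(-1) = -5)
b(v) = (-5 + 2*v)/(2*v) (b(v) = (v + (-5 + v))/((2*v)) = (-5 + 2*v)*(1/(2*v)) = (-5 + 2*v)/(2*v))
Q(Y) = (37 + Y)*(Y + (-5/2 + Y)/Y) (Q(Y) = (Y + 37)*(Y + (-5/2 + Y)/Y) = (37 + Y)*(Y + (-5/2 + Y)/Y))
-2267 - Q(N) = -2267 - (69/2 + (-5)² + 38*(-5) - 185/2/(-5)) = -2267 - (69/2 + 25 - 190 - 185/2*(-⅕)) = -2267 - (69/2 + 25 - 190 + 37/2) = -2267 - 1*(-112) = -2267 + 112 = -2155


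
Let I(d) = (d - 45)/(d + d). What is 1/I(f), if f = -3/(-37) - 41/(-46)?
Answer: -662/14987 ≈ -0.044172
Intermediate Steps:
f = 1655/1702 (f = -3*(-1/37) - 41*(-1/46) = 3/37 + 41/46 = 1655/1702 ≈ 0.97239)
I(d) = (-45 + d)/(2*d) (I(d) = (-45 + d)/((2*d)) = (-45 + d)*(1/(2*d)) = (-45 + d)/(2*d))
1/I(f) = 1/((-45 + 1655/1702)/(2*(1655/1702))) = 1/((½)*(1702/1655)*(-74935/1702)) = 1/(-14987/662) = -662/14987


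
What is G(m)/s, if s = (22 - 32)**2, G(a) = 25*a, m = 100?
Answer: 25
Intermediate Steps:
s = 100 (s = (-10)**2 = 100)
G(m)/s = (25*100)/100 = 2500*(1/100) = 25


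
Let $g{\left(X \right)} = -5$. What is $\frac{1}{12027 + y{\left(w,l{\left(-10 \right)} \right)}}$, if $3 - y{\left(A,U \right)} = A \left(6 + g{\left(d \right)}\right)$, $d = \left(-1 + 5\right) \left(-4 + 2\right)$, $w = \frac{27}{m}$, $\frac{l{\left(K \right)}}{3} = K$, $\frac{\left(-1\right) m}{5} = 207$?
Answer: $\frac{115}{1383453} \approx 8.3125 \cdot 10^{-5}$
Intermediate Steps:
$m = -1035$ ($m = \left(-5\right) 207 = -1035$)
$l{\left(K \right)} = 3 K$
$w = - \frac{3}{115}$ ($w = \frac{27}{-1035} = 27 \left(- \frac{1}{1035}\right) = - \frac{3}{115} \approx -0.026087$)
$d = -8$ ($d = 4 \left(-2\right) = -8$)
$y{\left(A,U \right)} = 3 - A$ ($y{\left(A,U \right)} = 3 - A \left(6 - 5\right) = 3 - A 1 = 3 - A$)
$\frac{1}{12027 + y{\left(w,l{\left(-10 \right)} \right)}} = \frac{1}{12027 + \left(3 - - \frac{3}{115}\right)} = \frac{1}{12027 + \left(3 + \frac{3}{115}\right)} = \frac{1}{12027 + \frac{348}{115}} = \frac{1}{\frac{1383453}{115}} = \frac{115}{1383453}$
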